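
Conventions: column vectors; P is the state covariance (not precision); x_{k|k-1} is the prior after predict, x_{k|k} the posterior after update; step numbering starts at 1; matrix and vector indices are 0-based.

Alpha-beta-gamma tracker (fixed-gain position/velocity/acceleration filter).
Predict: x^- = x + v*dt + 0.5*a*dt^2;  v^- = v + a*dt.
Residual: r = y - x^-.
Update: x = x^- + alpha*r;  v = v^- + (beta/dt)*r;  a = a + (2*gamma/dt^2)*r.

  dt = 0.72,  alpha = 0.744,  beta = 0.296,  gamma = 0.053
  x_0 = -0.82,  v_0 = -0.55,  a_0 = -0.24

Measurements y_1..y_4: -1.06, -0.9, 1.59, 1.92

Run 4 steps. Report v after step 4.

step 1: x_pred=-1.2782  r=0.2182  x^+=-1.1159  v^+=-0.6331  a^+=-0.1954
step 2: x_pred=-1.6223  r=0.7223  x^+=-1.0849  v^+=-0.4768  a^+=-0.0477
step 3: x_pred=-1.4406  r=3.0306  x^+=0.8142  v^+=0.7348  a^+=0.5720
step 4: x_pred=1.4915  r=0.4285  x^+=1.8103  v^+=1.3228  a^+=0.6596

v_post = 1.3228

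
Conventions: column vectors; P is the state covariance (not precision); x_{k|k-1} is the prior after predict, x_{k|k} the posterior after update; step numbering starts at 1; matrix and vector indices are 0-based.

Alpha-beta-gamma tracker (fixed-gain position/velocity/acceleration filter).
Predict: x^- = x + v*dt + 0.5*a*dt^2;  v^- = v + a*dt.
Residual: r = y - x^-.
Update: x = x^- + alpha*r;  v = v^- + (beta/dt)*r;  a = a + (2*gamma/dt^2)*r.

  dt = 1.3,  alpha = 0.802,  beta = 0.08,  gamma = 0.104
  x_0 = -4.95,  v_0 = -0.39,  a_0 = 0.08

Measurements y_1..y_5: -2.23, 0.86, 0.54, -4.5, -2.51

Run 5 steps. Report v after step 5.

step 1: x_pred=-5.3894  r=3.1594  x^+=-2.8556  v^+=-0.0916  a^+=0.4688
step 2: x_pred=-2.5784  r=3.4384  x^+=0.1792  v^+=0.7295  a^+=0.8920
step 3: x_pred=1.8813  r=-1.3413  x^+=0.8056  v^+=1.8066  a^+=0.7270
step 4: x_pred=3.7685  r=-8.2685  x^+=-2.8628  v^+=2.2428  a^+=-0.2907
step 5: x_pred=-0.1928  r=-2.3172  x^+=-2.0512  v^+=1.7223  a^+=-0.5759

v_post = 1.7223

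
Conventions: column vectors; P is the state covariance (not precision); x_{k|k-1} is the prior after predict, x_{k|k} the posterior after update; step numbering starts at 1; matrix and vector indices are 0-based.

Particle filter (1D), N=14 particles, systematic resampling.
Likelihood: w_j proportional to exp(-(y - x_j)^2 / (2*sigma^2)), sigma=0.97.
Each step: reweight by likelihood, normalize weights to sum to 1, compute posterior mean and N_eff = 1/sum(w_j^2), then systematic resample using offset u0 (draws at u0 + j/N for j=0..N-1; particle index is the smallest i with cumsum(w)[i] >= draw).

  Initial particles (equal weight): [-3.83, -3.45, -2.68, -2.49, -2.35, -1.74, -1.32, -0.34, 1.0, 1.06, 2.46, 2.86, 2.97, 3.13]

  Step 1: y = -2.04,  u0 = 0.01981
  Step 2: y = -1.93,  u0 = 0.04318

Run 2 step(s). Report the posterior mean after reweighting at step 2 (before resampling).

step 1: w=[0.0356, 0.0679, 0.1570, 0.1753, 0.1855, 0.1861, 0.1482, 0.0420, 0.0014, 0.0012, 0.0000, 0.0000, 0.0000, 0.0000]  mean=-2.1942  Neff=6.4949  idx=[0, 1, 2, 2, 3, 3, 4, 4, 4, 5, 5, 5, 6, 6]
step 2: w=[0.0134, 0.0268, 0.0678, 0.0678, 0.0774, 0.0774, 0.0833, 0.0833, 0.0833, 0.0897, 0.0897, 0.0897, 0.0751, 0.0751]  mean=-2.1470  Neff=12.7655  idx=[2, 3, 4, 5, 5, 6, 7, 8, 9, 10, 10, 11, 12, 13]

post_mean = -2.1470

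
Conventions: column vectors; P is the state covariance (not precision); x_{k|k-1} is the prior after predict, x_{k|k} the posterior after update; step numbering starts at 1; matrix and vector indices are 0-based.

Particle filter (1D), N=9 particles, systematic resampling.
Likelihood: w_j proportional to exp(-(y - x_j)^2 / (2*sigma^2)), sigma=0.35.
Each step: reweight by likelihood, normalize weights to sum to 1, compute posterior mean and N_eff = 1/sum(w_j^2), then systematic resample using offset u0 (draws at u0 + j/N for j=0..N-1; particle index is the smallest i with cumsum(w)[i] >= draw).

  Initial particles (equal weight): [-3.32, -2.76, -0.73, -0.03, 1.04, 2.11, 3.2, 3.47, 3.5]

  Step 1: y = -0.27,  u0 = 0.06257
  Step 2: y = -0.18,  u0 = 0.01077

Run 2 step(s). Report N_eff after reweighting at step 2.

N_eff = 7.6757

step 1: w=[0.0000, 0.0000, 0.3476, 0.6517, 0.0007, 0.0000, 0.0000, 0.0000, 0.0000]  mean=-0.2725  Neff=1.8332  idx=[2, 2, 2, 3, 3, 3, 3, 3, 3]
step 2: w=[0.0458, 0.0458, 0.0458, 0.1437, 0.1437, 0.1437, 0.1437, 0.1437, 0.1437]  mean=-0.1263  Neff=7.6757  idx=[0, 2, 3, 4, 5, 5, 6, 7, 8]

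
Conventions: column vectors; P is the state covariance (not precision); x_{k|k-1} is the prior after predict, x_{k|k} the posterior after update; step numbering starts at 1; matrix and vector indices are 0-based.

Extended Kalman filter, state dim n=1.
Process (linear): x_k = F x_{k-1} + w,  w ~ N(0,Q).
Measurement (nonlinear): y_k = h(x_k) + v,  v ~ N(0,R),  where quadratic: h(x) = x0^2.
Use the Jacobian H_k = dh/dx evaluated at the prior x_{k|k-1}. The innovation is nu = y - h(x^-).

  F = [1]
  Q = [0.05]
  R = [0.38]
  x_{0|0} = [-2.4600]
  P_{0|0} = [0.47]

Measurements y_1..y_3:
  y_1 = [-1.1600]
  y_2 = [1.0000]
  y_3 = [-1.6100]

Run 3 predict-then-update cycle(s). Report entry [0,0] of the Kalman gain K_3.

K[0,0] = -0.2399

step 1: x^-=[-2.4600]  P^-=[0.5200]  H_jac=[-4.9200]  S=[12.9673]  K=[-0.1973]  nu=[-7.2116]  x^+=[-1.0372]  P^+=[0.0152]
step 2: x^-=[-1.0372]  P^-=[0.0652]  H_jac=[-2.0744]  S=[0.6607]  K=[-0.2048]  nu=[-0.0757]  x^+=[-1.0217]  P^+=[0.0375]
step 3: x^-=[-1.0217]  P^-=[0.0875]  H_jac=[-2.0433]  S=[0.7454]  K=[-0.2399]  nu=[-2.6538]  x^+=[-0.3850]  P^+=[0.0446]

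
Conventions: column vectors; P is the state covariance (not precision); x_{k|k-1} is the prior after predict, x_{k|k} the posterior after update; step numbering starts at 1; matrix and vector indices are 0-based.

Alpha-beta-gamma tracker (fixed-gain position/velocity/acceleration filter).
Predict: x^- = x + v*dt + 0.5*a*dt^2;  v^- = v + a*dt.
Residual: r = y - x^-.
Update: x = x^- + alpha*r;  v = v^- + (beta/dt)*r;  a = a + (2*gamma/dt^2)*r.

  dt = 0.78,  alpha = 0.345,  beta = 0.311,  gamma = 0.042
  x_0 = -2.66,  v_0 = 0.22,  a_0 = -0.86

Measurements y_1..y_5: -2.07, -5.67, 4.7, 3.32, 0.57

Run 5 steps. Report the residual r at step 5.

resid = -2.7705

step 1: x_pred=-2.7500  r=0.6800  x^+=-2.5154  v^+=-0.1797  a^+=-0.7661
step 2: x_pred=-2.8886  r=-2.7814  x^+=-3.8482  v^+=-1.8862  a^+=-1.1501
step 3: x_pred=-5.6693  r=10.3693  x^+=-2.0919  v^+=1.3511  a^+=0.2815
step 4: x_pred=-0.9524  r=4.2724  x^+=0.5216  v^+=3.2742  a^+=0.8714
step 5: x_pred=3.3405  r=-2.7705  x^+=2.3847  v^+=2.8492  a^+=0.4889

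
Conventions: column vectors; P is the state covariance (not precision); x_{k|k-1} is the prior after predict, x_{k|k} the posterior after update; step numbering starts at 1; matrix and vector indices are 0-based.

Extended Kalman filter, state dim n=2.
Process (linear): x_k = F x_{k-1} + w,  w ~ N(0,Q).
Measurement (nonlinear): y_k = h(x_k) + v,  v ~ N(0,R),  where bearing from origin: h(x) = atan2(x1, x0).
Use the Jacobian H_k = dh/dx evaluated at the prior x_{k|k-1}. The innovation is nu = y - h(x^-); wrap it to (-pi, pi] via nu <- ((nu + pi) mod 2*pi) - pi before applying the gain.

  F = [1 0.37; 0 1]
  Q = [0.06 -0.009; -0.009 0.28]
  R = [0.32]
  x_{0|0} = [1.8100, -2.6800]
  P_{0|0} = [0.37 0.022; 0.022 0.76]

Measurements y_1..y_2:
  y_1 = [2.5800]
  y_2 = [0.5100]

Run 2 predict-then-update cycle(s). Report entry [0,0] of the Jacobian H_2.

step 1: x^-=[0.8184, -2.6800]  P^-=[0.5503 0.2942; 0.2942 1.0400]  H_jac=[0.3413 0.1042]  S=[0.4163]  K=[0.5248; 0.5015]  nu=[-2.4288]  x^+=[-0.4562, -3.8981]  P^+=[0.4357 0.1846; 0.1846 0.9353]
step 2: x^-=[-1.8985, -3.8981]  P^-=[0.7603 0.5217; 0.5217 1.2153]  H_jac=[0.2074 -0.1010]  S=[0.3432]  K=[0.3058; -0.0424]  nu=[2.5340]  x^+=[-1.1235, -4.0056]  P^+=[0.7282 0.5261; 0.5261 1.2147]

H_jac[0,0] = 0.2074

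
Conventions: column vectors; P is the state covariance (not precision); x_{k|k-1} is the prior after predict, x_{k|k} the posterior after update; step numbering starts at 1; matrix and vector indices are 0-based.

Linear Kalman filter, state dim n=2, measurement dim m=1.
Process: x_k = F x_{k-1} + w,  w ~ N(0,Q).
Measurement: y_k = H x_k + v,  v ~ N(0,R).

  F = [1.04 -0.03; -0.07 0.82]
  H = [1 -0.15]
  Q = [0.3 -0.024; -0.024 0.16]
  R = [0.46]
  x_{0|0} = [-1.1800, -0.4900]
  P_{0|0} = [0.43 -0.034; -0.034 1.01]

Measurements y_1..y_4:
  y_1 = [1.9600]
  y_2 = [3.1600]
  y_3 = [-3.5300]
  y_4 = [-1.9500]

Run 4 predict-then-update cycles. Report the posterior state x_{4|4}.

step 1: x^-=[-1.2125, -0.3192]  P^-=[0.7681 -0.1092; -0.1092 0.8451]  S=[1.2799]  K=[0.6129; -0.1844]  nu=[3.1246]  x^+=[0.7027, -0.8953]  P^+=[0.2873 0.0354; 0.0354 0.8016]
step 2: x^-=[0.7577, -0.7833]  P^-=[0.6092 -0.0343; -0.0343 0.6964]  S=[1.0952]  K=[0.5610; -0.1267]  nu=[2.2848]  x^+=[2.0394, -1.0729]  P^+=[0.2646 0.0435; 0.0435 0.6788]
step 3: x^-=[2.1532, -1.0225]  P^-=[0.5841 -0.0228; -0.0228 0.6127]  S=[1.0647]  K=[0.5518; -0.1077]  nu=[-5.8365]  x^+=[-1.0674, -0.3940]  P^+=[0.2599 0.0405; 0.0405 0.6004]
step 4: x^-=[-1.0982, -0.2483]  P^-=[0.5791 -0.0231; -0.0231 0.5603]  S=[1.0586]  K=[0.5503; -0.1012]  nu=[-0.8890]  x^+=[-1.5875, -0.1584]  P^+=[0.2585 0.0359; 0.0359 0.5495]

x_post = [-1.5875, -0.1584]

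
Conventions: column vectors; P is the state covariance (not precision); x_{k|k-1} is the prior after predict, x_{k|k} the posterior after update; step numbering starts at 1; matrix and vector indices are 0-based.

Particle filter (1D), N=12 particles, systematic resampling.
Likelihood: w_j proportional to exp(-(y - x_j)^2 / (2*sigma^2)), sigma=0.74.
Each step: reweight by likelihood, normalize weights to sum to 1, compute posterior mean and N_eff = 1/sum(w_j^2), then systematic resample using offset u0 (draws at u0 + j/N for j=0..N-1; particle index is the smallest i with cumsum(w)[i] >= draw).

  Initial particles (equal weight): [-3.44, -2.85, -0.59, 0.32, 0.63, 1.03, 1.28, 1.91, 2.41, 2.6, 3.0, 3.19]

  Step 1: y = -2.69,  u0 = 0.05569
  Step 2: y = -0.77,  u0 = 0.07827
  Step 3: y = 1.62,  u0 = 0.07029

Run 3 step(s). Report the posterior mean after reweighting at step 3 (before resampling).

post_mean = -2.8500

step 1: w=[0.3755, 0.6131, 0.0112, 0.0002, 0.0000, 0.0000, 0.0000, 0.0000, 0.0000, 0.0000, 0.0000, 0.0000]  mean=-3.0456  Neff=1.9341  idx=[0, 0, 0, 0, 1, 1, 1, 1, 1, 1, 1, 1]
step 2: w=[0.0093, 0.0093, 0.0093, 0.0093, 0.1203, 0.1203, 0.1203, 0.1203, 0.1203, 0.1203, 0.1203, 0.1203]  mean=-2.8720  Neff=8.6053  idx=[4, 5, 5, 6, 7, 7, 8, 9, 9, 10, 11, 11]
step 3: w=[0.0833, 0.0833, 0.0833, 0.0833, 0.0833, 0.0833, 0.0833, 0.0833, 0.0833, 0.0833, 0.0833, 0.0833]  mean=-2.8500  Neff=12.0000  idx=[0, 1, 2, 3, 4, 5, 6, 7, 8, 9, 10, 11]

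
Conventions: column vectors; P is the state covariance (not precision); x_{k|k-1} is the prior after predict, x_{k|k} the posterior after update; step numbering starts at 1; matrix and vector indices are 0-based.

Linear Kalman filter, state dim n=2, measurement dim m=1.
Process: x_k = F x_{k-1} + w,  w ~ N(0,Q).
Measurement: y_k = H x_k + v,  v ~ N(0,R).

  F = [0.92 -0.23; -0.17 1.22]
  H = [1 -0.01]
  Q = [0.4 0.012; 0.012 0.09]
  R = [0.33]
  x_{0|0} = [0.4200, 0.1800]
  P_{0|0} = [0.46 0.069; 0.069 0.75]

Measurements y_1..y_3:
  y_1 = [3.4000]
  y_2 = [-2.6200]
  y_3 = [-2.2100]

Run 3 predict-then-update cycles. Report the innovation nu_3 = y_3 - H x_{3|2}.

step 1: x^-=[0.3450, 0.1482]  P^-=[0.7998 -0.1903; -0.1903 1.1910]  S=[1.1337]  K=[0.7071; -0.1783]  nu=[3.0565]  x^+=[2.5064, -0.3968]  P^+=[0.2329 -0.0473; -0.0473 1.1549]
step 2: x^-=[2.3971, -0.9102]  P^-=[0.6782 -0.4034; -0.4034 1.8353]  S=[1.0165]  K=[0.6712; -0.4149]  nu=[-5.0262]  x^+=[-0.9765, 1.1754]  P^+=[0.2203 -0.1203; -0.1203 1.6603]
step 3: x^-=[-1.1687, 1.6000]  P^-=[0.7252 -0.6281; -0.6281 2.6175]  S=[1.0680]  K=[0.6849; -0.6126]  nu=[-1.0253]  x^+=[-1.8709, 2.2281]  P^+=[0.2242 -0.1800; -0.1800 2.2167]

innov = [-1.0253]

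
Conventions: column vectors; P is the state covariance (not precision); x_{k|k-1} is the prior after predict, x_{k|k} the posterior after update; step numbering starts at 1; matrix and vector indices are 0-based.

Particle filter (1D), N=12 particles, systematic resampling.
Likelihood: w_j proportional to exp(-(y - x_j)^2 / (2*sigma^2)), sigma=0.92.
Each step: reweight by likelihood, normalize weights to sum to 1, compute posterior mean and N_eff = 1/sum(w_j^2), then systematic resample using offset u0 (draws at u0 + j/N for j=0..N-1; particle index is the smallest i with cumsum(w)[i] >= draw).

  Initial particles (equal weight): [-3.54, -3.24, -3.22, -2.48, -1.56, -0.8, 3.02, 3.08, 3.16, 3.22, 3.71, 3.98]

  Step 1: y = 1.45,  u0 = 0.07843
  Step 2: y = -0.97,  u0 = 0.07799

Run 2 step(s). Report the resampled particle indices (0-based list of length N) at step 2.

step 1: w=[0.0000, 0.0000, 0.0000, 0.0001, 0.0052, 0.0557, 0.2582, 0.2305, 0.1968, 0.1740, 0.0542, 0.0252]  mean=2.9205  Neff=5.1147  idx=[6, 6, 6, 7, 7, 7, 8, 8, 8, 9, 9, 11]
step 2: w=[0.1323, 0.1323, 0.1323, 0.0995, 0.0995, 0.0995, 0.0676, 0.0676, 0.0676, 0.0503, 0.0503, 0.0008]  mean=3.0873  Neff=9.8961  idx=[0, 1, 1, 2, 3, 3, 4, 5, 6, 7, 9, 10]

resampled_idx = [0, 1, 1, 2, 3, 3, 4, 5, 6, 7, 9, 10]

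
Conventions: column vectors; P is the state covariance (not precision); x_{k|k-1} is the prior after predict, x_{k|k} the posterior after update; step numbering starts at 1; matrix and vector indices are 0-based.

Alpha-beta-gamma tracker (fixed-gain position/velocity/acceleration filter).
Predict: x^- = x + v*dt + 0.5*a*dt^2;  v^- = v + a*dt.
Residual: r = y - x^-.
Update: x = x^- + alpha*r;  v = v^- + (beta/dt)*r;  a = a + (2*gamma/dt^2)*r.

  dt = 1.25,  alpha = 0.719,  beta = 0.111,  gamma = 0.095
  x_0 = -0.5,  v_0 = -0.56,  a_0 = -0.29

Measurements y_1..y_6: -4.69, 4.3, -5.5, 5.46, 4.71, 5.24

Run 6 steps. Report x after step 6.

x_post = 5.6966

step 1: x_pred=-1.4266  r=-3.2634  x^+=-3.7730  v^+=-1.2123  a^+=-0.6868
step 2: x_pred=-5.8249  r=10.1249  x^+=1.4549  v^+=-1.1717  a^+=0.5444
step 3: x_pred=0.4155  r=-5.9155  x^+=-3.8377  v^+=-1.0166  a^+=-0.1750
step 4: x_pred=-5.2452  r=10.7052  x^+=2.4518  v^+=-0.2847  a^+=1.1268
step 5: x_pred=2.9763  r=1.7337  x^+=4.2228  v^+=1.2778  a^+=1.3376
step 6: x_pred=6.8650  r=-1.6250  x^+=5.6966  v^+=2.8055  a^+=1.1400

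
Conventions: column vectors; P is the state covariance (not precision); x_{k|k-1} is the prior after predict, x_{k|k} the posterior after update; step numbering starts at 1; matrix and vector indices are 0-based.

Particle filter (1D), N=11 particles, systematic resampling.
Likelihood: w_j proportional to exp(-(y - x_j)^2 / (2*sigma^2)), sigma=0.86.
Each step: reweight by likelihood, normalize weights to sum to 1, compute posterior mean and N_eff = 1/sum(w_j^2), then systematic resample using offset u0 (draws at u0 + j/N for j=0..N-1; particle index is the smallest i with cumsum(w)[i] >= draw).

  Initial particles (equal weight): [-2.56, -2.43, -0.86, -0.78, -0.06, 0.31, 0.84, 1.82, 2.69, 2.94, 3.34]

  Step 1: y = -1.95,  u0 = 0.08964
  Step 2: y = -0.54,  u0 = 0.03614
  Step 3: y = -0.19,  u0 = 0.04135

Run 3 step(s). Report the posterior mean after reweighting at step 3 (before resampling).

post_mean = -0.7181

step 1: w=[0.2986, 0.3286, 0.1720, 0.1522, 0.0343, 0.0122, 0.0020, 0.0000, 0.0000, 0.0000, 0.0000]  mean=-1.8263  Neff=3.9797  idx=[0, 0, 0, 1, 1, 1, 2, 2, 3, 3, 6]
step 2: w=[0.0140, 0.0140, 0.0140, 0.0198, 0.0198, 0.0198, 0.2063, 0.2063, 0.2126, 0.2126, 0.0610]  mean=-0.8868  Neff=5.5262  idx=[2, 6, 6, 7, 7, 7, 8, 8, 9, 9, 10]
step 3: w=[0.0030, 0.1003, 0.1003, 0.1003, 0.1003, 0.1003, 0.1073, 0.1073, 0.1073, 0.1073, 0.0663]  mean=-0.7181  Neff=9.9254  idx=[1, 2, 3, 4, 5, 5, 6, 7, 8, 9, 10]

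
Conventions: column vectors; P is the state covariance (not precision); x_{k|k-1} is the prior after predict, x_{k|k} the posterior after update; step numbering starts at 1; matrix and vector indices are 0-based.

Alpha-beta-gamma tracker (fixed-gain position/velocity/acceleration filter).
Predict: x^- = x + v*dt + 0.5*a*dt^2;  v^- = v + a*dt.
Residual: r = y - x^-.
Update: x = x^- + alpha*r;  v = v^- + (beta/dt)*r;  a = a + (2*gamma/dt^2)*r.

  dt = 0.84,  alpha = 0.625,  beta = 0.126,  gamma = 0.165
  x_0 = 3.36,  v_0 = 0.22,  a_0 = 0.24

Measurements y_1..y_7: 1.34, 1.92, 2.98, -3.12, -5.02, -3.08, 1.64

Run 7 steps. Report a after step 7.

step 1: x_pred=3.6295  r=-2.2895  x^+=2.1986  v^+=0.0782  a^+=-0.8308
step 2: x_pred=1.9711  r=-0.0511  x^+=1.9392  v^+=-0.6273  a^+=-0.8547
step 3: x_pred=1.1107  r=1.8693  x^+=2.2790  v^+=-1.0649  a^+=0.0196
step 4: x_pred=1.3914  r=-4.5114  x^+=-1.4282  v^+=-1.7251  a^+=-2.0904
step 5: x_pred=-3.6148  r=-1.4052  x^+=-4.4930  v^+=-3.6918  a^+=-2.7476
step 6: x_pred=-8.5635  r=5.4835  x^+=-5.1363  v^+=-5.1772  a^+=-0.1830
step 7: x_pred=-9.5497  r=11.1897  x^+=-2.5562  v^+=-3.6525  a^+=5.0503

a_post = 5.0503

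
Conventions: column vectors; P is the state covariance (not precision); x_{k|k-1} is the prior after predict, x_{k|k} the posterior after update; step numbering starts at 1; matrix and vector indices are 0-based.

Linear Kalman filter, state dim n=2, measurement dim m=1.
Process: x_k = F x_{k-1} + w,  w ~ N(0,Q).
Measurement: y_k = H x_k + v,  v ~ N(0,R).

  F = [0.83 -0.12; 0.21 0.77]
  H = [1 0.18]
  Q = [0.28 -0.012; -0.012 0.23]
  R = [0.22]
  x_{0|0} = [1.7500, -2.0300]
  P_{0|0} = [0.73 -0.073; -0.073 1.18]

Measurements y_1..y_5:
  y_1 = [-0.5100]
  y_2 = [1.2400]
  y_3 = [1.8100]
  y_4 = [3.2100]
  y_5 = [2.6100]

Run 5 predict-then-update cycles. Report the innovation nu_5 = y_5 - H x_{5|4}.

step 1: x^-=[1.6961, -1.1956]  P^-=[0.8144 -0.0386; -0.0386 0.9382]  S=[1.0509]  K=[0.7683; 0.1240]  nu=[-1.9909]  x^+=[0.1664, -1.4424]  P^+=[0.1940 -0.1387; -0.1387 0.9221]
step 2: x^-=[0.3112, -1.0757]  P^-=[0.4546 -0.1485; -0.1485 0.7404]  S=[0.6451]  K=[0.6632; -0.0237]  nu=[1.1224]  x^+=[1.0556, -1.1022]  P^+=[0.1708 -0.1384; -0.1384 0.7400]
step 3: x^-=[1.0084, -0.6271]  P^-=[0.4359 -0.1356; -0.1356 0.6315]  S=[0.6276]  K=[0.6557; -0.0349]  nu=[0.9144]  x^+=[1.6080, -0.6590]  P^+=[0.1661 -0.1212; -0.1212 0.6308]
step 4: x^-=[1.4137, -0.1697]  P^-=[0.4276 -0.1158; -0.1158 0.5721]  S=[0.6245]  K=[0.6514; -0.0204]  nu=[1.8268]  x^+=[2.6037, -0.2071]  P^+=[0.1626 -0.1074; -0.1074 0.5718]
step 5: x^-=[2.1859, 0.3873]  P^-=[0.4217 -0.1024; -0.1024 0.5415]  S=[0.6223]  K=[0.6479; -0.0080]  nu=[0.3543]  x^+=[2.4155, 0.3845]  P^+=[0.1604 -0.0992; -0.0992 0.5414]

innov = [0.3543]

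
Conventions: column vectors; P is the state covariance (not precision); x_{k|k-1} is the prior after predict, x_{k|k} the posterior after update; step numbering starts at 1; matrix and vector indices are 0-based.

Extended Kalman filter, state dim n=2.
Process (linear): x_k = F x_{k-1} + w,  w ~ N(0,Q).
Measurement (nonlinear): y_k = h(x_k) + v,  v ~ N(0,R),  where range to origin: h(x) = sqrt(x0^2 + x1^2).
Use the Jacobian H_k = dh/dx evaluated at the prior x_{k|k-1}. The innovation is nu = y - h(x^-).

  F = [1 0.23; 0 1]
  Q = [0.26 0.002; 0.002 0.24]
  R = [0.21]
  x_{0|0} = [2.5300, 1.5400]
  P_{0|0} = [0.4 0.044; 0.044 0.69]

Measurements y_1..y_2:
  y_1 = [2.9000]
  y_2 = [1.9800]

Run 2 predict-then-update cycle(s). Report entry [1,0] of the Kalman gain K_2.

step 1: x^-=[2.8842, 1.5400]  P^-=[0.7167 0.2047; 0.2047 0.9300]  H_jac=[0.8821 0.4710]  S=[1.1442]  K=[0.6369; 0.5407]  nu=[-0.3696]  x^+=[2.6488, 1.3402]  P^+=[0.2527 -0.1893; -0.1893 0.5955]
step 2: x^-=[2.9571, 1.3402]  P^-=[0.4571 -0.0503; -0.0503 0.8355]  H_jac=[0.9108 0.4128]  S=[0.6938]  K=[0.5702; 0.4311]  nu=[-1.2666]  x^+=[2.2349, 0.7941]  P^+=[0.2316 -0.2208; -0.2208 0.7066]

K[1,0] = 0.4311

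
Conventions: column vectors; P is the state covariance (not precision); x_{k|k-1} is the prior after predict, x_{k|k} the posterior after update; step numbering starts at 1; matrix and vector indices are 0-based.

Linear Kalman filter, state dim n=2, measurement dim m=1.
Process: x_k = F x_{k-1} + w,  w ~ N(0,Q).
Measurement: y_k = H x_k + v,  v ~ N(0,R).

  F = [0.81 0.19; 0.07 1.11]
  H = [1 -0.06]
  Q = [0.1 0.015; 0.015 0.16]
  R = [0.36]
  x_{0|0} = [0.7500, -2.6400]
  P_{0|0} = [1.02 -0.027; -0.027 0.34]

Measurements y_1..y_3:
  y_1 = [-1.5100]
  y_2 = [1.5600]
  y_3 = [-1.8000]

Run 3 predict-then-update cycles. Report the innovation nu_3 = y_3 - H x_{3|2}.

innov = [-1.3060]

step 1: x^-=[0.1059, -2.8779]  P^-=[0.7732 0.1199; 0.1199 0.5797]  S=[1.1209]  K=[0.6834; 0.0759]  nu=[-1.7886]  x^+=[-1.1164, -3.0137]  P^+=[0.2497 0.0617; 0.0617 0.5733]
step 2: x^-=[-1.4769, -3.4234]  P^-=[0.3035 0.2064; 0.2064 0.8771]  S=[0.6419]  K=[0.4536; 0.2395]  nu=[2.8315]  x^+=[-0.1926, -2.7452]  P^+=[0.1715 0.1366; 0.1366 0.8403]
step 3: x^-=[-0.6776, -3.0606]  P^-=[0.2849 0.3266; 0.3266 1.2174]  S=[0.6101]  K=[0.4349; 0.4156]  nu=[-1.3060]  x^+=[-1.2456, -3.6035]  P^+=[0.1695 0.2163; 0.2163 1.1120]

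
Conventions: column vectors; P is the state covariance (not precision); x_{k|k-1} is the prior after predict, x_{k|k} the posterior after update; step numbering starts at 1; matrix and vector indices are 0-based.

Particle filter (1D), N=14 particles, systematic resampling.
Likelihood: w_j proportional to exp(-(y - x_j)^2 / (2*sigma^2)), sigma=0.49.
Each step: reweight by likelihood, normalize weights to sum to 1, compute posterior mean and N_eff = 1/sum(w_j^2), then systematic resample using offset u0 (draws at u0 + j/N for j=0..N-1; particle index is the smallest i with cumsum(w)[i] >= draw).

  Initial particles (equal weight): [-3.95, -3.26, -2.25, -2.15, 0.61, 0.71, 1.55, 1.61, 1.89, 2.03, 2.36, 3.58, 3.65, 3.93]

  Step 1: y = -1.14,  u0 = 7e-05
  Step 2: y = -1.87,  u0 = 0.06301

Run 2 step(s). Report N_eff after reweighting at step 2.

N_eff = 12.9878

step 1: w=[0.0000, 0.0004, 0.3863, 0.6007, 0.0085, 0.0040, 0.0000, 0.0000, 0.0000, 0.0000, 0.0000, 0.0000, 0.0000, 0.0000]  mean=-2.1540  Neff=1.9602  idx=[1, 2, 2, 2, 2, 2, 3, 3, 3, 3, 3, 3, 3, 3]
step 2: w=[0.0017, 0.0704, 0.0704, 0.0704, 0.0704, 0.0704, 0.0808, 0.0808, 0.0808, 0.0808, 0.0808, 0.0808, 0.0808, 0.0808]  mean=-2.1871  Neff=12.9878  idx=[1, 2, 3, 4, 5, 6, 7, 8, 9, 10, 11, 12, 13, 13]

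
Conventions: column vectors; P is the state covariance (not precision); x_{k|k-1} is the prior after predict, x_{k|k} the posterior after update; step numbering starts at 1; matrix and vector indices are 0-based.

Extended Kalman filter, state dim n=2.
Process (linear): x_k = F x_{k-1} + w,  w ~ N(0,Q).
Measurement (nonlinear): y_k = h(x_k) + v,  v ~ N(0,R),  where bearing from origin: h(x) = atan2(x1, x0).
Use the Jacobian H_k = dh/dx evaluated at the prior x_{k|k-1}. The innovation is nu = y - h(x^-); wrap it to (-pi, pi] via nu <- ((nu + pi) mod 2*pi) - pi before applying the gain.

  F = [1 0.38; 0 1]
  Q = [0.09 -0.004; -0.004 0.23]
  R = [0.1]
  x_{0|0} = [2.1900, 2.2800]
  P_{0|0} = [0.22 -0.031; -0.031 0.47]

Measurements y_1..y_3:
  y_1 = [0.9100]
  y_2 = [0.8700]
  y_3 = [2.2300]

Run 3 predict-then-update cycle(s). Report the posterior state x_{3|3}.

x_post = [5.0737, 4.1509]

step 1: x^-=[3.0564, 2.2800]  P^-=[0.3543 0.1436; 0.1436 0.7000]  H_jac=[-0.1568 0.2102]  S=[0.1302]  K=[-0.1949; 0.9574]  nu=[0.2691]  x^+=[3.0040, 2.5376]  P^+=[0.3494 0.1679; 0.1679 0.5807]
step 2: x^-=[3.9682, 2.5376]  P^-=[0.6508 0.3846; 0.3846 0.8107]  H_jac=[-0.1144 0.1789]  S=[0.1187]  K=[-0.0477; 0.8509]  nu=[0.3011]  x^+=[3.9539, 2.7938]  P^+=[0.6505 0.3894; 0.3894 0.7247]
step 3: x^-=[5.0155, 2.7938]  P^-=[1.1411 0.6608; 0.6608 0.9547]  H_jac=[-0.0848 0.1522]  S=[0.1133]  K=[0.0338; 0.7882]  nu=[1.7218]  x^+=[5.0737, 4.1509]  P^+=[1.1410 0.6577; 0.6577 0.8844]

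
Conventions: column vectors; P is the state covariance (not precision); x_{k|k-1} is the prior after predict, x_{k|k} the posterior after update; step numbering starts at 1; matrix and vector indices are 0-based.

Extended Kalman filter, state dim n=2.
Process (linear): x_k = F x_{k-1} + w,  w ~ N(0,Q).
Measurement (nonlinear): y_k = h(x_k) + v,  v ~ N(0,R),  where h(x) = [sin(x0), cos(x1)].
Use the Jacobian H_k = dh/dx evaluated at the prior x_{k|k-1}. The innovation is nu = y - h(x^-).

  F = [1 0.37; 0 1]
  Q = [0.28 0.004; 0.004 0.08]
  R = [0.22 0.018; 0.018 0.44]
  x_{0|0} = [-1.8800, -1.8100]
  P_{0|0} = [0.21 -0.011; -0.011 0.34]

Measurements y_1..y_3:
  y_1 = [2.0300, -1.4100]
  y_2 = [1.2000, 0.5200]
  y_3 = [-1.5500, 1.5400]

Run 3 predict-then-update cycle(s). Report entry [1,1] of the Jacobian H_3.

step 1: x^-=[-2.5497, -1.8100]  P^-=[0.5284 0.1188; 0.1188 0.4200]  H_jac=[-0.8299 0.0000; 0.0000 0.9715]  S=[0.5839 -0.0778; -0.0778 0.8364]  K=[-0.7418 0.0690; -0.1052 0.4781]  nu=[2.5879, -1.1731]  x^+=[-4.5504, -2.6429]  P^+=[0.1952 0.0175; 0.0175 0.2146]
step 2: x^-=[-5.5283, -2.6429]  P^-=[0.5175 0.1009; 0.1009 0.2946]  H_jac=[0.7283 0.0000; 0.0000 0.4782]  S=[0.4945 0.0531; 0.0531 0.5074]  K=[0.7605 0.0154; 0.1201 0.2651]  nu=[0.5148, 1.3982]  x^+=[-5.1152, -2.2105]  P^+=[0.2301 0.0428; 0.0428 0.2484]
step 3: x^-=[-5.9331, -2.2105]  P^-=[0.5758 0.1387; 0.1387 0.3284]  H_jac=[0.9393 0.0000; 0.0000 0.8023]  S=[0.7281 0.1226; 0.1226 0.6514]  K=[0.7375 0.0321; 0.1145 0.3829]  nu=[-1.8930, 2.1369]  x^+=[-7.2605, -1.6090]  P^+=[0.1733 0.0342; 0.0342 0.2126]

H_jac[1,1] = 0.8023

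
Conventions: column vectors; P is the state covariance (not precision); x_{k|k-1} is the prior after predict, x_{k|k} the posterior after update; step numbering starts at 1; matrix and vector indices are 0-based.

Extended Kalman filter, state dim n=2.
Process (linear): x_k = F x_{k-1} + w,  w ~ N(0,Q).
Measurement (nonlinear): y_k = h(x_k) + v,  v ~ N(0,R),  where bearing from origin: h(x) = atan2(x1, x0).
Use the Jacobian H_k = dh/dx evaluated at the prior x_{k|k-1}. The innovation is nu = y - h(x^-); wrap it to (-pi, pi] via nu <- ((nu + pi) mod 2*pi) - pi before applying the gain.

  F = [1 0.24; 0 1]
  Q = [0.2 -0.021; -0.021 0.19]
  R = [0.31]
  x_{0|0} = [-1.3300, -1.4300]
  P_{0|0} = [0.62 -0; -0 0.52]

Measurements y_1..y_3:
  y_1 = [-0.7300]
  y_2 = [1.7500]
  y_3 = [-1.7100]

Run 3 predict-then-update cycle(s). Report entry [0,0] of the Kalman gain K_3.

K[0,0] = 0.1185

step 1: x^-=[-1.6732, -1.4300]  P^-=[0.8500 0.1038; 0.1038 0.7100]  H_jac=[0.2952 -0.3454]  S=[0.4476]  K=[0.4804; -0.4794]  nu=[1.7044]  x^+=[-0.8543, -2.2471]  P^+=[0.7466 0.2069; 0.2069 0.6071]
step 2: x^-=[-1.3936, -2.2471]  P^-=[1.0809 0.3316; 0.3316 0.7971]  H_jac=[0.3214 -0.1993]  S=[0.4108]  K=[0.6847; -0.1273]  nu=[-2.4073]  x^+=[-3.0419, -1.9406]  P^+=[0.8883 0.3674; 0.3674 0.7905]
step 3: x^-=[-3.5077, -1.9406]  P^-=[1.3102 0.5361; 0.5361 0.9805]  H_jac=[0.1208 -0.2183]  S=[0.3476]  K=[0.1185; -0.4295]  nu=[0.9263]  x^+=[-3.3979, -2.3384]  P^+=[1.3053 0.5538; 0.5538 0.9164]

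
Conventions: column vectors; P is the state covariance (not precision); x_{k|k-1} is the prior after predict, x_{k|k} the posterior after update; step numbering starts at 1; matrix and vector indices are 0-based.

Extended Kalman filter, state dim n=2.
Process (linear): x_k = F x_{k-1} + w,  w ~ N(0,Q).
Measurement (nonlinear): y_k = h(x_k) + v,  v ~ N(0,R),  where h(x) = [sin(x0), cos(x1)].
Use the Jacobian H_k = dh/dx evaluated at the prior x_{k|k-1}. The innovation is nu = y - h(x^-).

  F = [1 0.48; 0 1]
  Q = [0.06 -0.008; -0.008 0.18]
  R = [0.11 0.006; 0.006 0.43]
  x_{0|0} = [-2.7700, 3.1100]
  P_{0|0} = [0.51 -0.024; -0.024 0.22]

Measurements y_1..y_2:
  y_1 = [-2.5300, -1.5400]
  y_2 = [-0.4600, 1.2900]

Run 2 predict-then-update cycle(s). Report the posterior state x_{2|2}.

step 1: x^-=[-1.2772, 3.1100]  P^-=[0.5976 0.0736; 0.0736 0.4000]  H_jac=[0.2894 0.0000; 0.0000 -0.0316]  S=[0.1601 0.0053; 0.0053 0.4304]  K=[1.0812 -0.0188; 0.1341 -0.0310]  nu=[-1.5728, -0.5405]  x^+=[-2.9676, 2.9158]  P^+=[0.4106 0.0503; 0.0503 0.3968]
step 2: x^-=[-1.5680, 2.9158]  P^-=[0.6103 0.2328; 0.2328 0.5768]  H_jac=[0.0028 0.0000; 0.0000 -0.2238]  S=[0.1100 0.0059; 0.0059 0.4589]  K=[0.0214 -0.1138; 0.0209 -0.2816]  nu=[0.5400, 2.2646]  x^+=[-1.8142, 2.2894]  P^+=[0.6044 0.2181; 0.2181 0.5404]

x_post = [-1.8142, 2.2894]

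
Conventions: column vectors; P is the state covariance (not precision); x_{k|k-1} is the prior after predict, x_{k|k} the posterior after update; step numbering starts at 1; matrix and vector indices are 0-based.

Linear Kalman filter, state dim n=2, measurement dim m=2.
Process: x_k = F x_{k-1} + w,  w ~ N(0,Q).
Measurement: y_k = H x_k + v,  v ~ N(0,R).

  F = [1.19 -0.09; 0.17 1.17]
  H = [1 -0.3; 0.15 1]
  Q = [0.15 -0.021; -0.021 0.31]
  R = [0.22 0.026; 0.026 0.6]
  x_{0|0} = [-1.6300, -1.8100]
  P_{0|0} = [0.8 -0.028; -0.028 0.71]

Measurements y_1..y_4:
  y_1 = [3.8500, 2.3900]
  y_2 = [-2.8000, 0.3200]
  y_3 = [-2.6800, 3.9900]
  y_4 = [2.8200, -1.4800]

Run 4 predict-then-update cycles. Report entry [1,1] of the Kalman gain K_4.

step 1: x^-=[-1.7768, -2.3948]  P^-=[1.2946 0.0275; 0.0275 1.2939]  S=[1.6146 -0.1417; -0.1417 1.9313]  K=[0.8120 0.1744; -0.1655 0.6600]  nu=[4.9084, 5.0513]  x^+=[3.0898, 0.1268]  P^+=[0.2114 0.0940; 0.0940 0.3776]
step 2: x^-=[3.6654, 0.6736]  P^-=[0.4323 0.1115; 0.1115 0.8704]  S=[0.6637 -0.0638; -0.0638 1.5135]  K=[0.6146 0.1424; -0.1698 0.5789]  nu=[-6.2634, -0.9034]  x^+=[-0.3126, 1.2140]  P^+=[0.1620 0.0771; 0.0771 0.3314]
step 3: x^-=[-0.4812, 1.3672]  P^-=[0.3656 0.0831; 0.0831 0.7990]  S=[0.6077 -0.0795; -0.0795 1.4321]  K=[0.5775 0.1284; -0.1849 0.5563]  nu=[-1.7886, 2.6950]  x^+=[-1.1681, 3.1973]  P^+=[0.1512 0.0694; 0.0694 0.3186]
step 4: x^-=[-1.6778, 3.5423]  P^-=[0.3518 0.0715; 0.0715 0.7781]  S=[0.5989 -0.0863; -0.0863 1.4075]  K=[0.5694 0.1232; -0.1912 0.5487]  nu=[5.5605, -4.7706]  x^+=[0.9001, -0.1386]  P^+=[0.1484 0.0665; 0.0665 0.3143]

K[1,1] = 0.5487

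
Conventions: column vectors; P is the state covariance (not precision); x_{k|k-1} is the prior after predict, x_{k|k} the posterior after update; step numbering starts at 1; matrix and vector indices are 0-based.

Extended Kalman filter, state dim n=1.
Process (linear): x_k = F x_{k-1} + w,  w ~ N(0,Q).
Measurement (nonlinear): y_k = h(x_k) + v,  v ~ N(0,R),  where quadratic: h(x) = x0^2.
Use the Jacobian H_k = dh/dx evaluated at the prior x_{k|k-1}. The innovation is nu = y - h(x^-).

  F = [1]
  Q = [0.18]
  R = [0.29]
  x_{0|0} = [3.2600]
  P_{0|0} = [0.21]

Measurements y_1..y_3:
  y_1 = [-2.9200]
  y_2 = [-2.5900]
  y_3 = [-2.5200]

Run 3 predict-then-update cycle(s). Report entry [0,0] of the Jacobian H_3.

H_jac[0,0] = -0.2149

step 1: x^-=[3.2600]  P^-=[0.3900]  H_jac=[6.5200]  S=[16.8691]  K=[0.1507]  nu=[-13.5476]  x^+=[1.2179]  P^+=[0.0067]
step 2: x^-=[1.2179]  P^-=[0.1867]  H_jac=[2.4357]  S=[1.3977]  K=[0.3254]  nu=[-4.0732]  x^+=[-0.1074]  P^+=[0.0387]
step 3: x^-=[-0.1074]  P^-=[0.2187]  H_jac=[-0.2149]  S=[0.3001]  K=[-0.1566]  nu=[-2.5315]  x^+=[0.2890]  P^+=[0.2114]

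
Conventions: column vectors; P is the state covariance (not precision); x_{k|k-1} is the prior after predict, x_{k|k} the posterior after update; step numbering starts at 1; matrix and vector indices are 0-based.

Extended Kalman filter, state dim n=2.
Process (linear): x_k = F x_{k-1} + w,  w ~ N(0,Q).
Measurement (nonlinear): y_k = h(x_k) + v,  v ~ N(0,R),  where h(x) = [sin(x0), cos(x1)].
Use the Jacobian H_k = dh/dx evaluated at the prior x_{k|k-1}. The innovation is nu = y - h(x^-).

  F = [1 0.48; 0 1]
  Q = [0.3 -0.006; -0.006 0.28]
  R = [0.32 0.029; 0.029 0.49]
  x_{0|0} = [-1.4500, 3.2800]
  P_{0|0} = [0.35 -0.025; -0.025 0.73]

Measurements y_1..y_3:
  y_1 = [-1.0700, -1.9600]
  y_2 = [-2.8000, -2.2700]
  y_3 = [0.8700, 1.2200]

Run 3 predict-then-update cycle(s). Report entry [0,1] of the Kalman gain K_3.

K[0,1] = -0.1511

step 1: x^-=[0.1244, 3.2800]  P^-=[0.7942 0.3194; 0.3194 1.0100]  H_jac=[0.9923 0.0000; 0.0000 0.1380]  S=[1.1020 0.0727; 0.0727 0.5092]  K=[0.7162 -0.0157; 0.2721 0.2348]  nu=[-1.1941, -0.9696]  x^+=[-0.7155, 2.7274]  P^+=[0.2305 0.0946; 0.0946 0.8910]
step 2: x^-=[0.5937, 2.7274]  P^-=[0.8266 0.5163; 0.5163 1.1710]  H_jac=[0.8289 0.0000; 0.0000 -0.4024]  S=[0.8879 -0.1432; -0.1432 0.6796]  K=[0.7478 -0.1481; 0.3832 -0.6126]  nu=[-3.3594, -1.3545]  x^+=[-1.7177, 2.2701]  P^+=[0.2835 0.1265; 0.1265 0.7184]
step 3: x^-=[-0.6281, 2.2701]  P^-=[0.8704 0.4653; 0.4653 0.9984]  H_jac=[0.8092 0.0000; 0.0000 -0.7653]  S=[0.8899 -0.2591; -0.2591 1.0747]  K=[0.7474 -0.1511; 0.2324 -0.6549]  nu=[1.4576, 1.8637]  x^+=[0.1798, 1.3883]  P^+=[0.2902 0.0684; 0.0684 0.4105]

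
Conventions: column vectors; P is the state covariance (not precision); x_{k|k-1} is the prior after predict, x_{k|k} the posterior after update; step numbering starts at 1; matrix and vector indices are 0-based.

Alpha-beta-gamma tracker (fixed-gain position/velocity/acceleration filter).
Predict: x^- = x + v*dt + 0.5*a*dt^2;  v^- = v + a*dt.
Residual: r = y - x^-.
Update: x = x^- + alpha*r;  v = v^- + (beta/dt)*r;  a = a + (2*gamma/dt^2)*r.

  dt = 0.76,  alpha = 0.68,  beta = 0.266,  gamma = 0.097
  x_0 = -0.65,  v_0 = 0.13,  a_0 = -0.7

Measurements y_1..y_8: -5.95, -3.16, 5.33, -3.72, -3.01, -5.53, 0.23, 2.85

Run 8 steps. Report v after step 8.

v_post = 2.3797

step 1: x_pred=-0.7534  r=-5.1966  x^+=-4.2871  v^+=-2.2208  a^+=-2.4454
step 2: x_pred=-6.6811  r=3.5211  x^+=-4.2868  v^+=-2.8469  a^+=-1.2628
step 3: x_pred=-6.8151  r=12.1451  x^+=1.4436  v^+=0.4442  a^+=2.8165
step 4: x_pred=2.5945  r=-6.3145  x^+=-1.6994  v^+=0.3746  a^+=0.6956
step 5: x_pred=-1.2138  r=-1.7962  x^+=-2.4352  v^+=0.2746  a^+=0.0923
step 6: x_pred=-2.1999  r=-3.3301  x^+=-4.4644  v^+=-0.8208  a^+=-1.0262
step 7: x_pred=-5.3846  r=5.6146  x^+=-1.5667  v^+=0.3643  a^+=0.8596
step 8: x_pred=-1.0415  r=3.8915  x^+=1.6047  v^+=2.3797  a^+=2.1666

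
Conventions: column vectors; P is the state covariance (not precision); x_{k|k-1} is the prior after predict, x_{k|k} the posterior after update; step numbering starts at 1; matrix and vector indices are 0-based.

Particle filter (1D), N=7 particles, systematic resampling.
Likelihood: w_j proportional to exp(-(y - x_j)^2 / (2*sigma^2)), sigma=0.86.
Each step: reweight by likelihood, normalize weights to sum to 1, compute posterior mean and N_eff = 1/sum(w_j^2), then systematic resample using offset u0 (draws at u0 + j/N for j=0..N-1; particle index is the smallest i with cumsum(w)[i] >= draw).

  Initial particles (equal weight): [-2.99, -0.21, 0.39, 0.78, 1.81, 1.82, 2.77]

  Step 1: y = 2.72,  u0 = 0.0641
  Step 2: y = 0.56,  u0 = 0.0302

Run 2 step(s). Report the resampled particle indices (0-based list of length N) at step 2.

step 1: w=[0.0000, 0.0013, 0.0113, 0.0348, 0.2534, 0.2565, 0.4427]  mean=2.1830  Neff=3.0552  idx=[4, 4, 5, 5, 6, 6, 6]
step 2: w=[0.2334, 0.2334, 0.2295, 0.2295, 0.0247, 0.0247, 0.0247]  mean=1.8858  Neff=4.6264  idx=[0, 0, 1, 1, 2, 3, 3]

resampled_idx = [0, 0, 1, 1, 2, 3, 3]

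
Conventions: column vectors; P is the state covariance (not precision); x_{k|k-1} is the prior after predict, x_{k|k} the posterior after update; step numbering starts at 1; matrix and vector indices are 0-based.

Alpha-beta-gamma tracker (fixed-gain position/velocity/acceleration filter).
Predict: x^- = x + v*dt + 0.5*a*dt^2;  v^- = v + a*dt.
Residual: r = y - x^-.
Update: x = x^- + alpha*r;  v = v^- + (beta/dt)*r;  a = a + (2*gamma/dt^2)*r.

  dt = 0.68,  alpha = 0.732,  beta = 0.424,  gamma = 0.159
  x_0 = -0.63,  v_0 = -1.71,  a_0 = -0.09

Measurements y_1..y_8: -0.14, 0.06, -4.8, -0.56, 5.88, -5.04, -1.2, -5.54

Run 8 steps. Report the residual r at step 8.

resid = -2.6958

step 1: x_pred=-1.8136  r=1.6736  x^+=-0.5885  v^+=-0.7277  a^+=1.0610
step 2: x_pred=-0.8380  r=0.8980  x^+=-0.1807  v^+=0.5538  a^+=1.6786
step 3: x_pred=0.5840  r=-5.3840  x^+=-3.3571  v^+=-1.6619  a^+=-2.0241
step 4: x_pred=-4.9551  r=4.3951  x^+=-1.7379  v^+=-0.2978  a^+=0.9985
step 5: x_pred=-1.7095  r=7.5895  x^+=3.8460  v^+=5.1135  a^+=6.2180
step 6: x_pred=8.7608  r=-13.8008  x^+=-1.3414  v^+=0.7365  a^+=-3.2731
step 7: x_pred=-1.5973  r=0.3973  x^+=-1.3065  v^+=-1.2414  a^+=-2.9999
step 8: x_pred=-2.8442  r=-2.6958  x^+=-4.8175  v^+=-4.9622  a^+=-4.8538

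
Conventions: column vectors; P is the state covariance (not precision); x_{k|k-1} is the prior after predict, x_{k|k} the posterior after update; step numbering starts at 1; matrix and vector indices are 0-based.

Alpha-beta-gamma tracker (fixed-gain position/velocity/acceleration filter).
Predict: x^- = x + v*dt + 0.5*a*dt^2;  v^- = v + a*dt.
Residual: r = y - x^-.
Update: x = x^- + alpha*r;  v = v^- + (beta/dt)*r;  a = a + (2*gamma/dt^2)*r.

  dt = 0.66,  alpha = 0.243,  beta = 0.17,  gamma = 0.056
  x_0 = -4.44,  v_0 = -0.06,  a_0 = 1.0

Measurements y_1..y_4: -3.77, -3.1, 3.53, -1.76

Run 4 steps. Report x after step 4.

x_post = 1.3733

step 1: x_pred=-4.2618  r=0.4918  x^+=-4.1423  v^+=0.7267  a^+=1.1264
step 2: x_pred=-3.4173  r=0.3173  x^+=-3.3402  v^+=1.5519  a^+=1.2080
step 3: x_pred=-2.0529  r=5.5829  x^+=-0.6962  v^+=3.7872  a^+=2.6435
step 4: x_pred=2.3791  r=-4.1391  x^+=1.3733  v^+=4.4658  a^+=1.5793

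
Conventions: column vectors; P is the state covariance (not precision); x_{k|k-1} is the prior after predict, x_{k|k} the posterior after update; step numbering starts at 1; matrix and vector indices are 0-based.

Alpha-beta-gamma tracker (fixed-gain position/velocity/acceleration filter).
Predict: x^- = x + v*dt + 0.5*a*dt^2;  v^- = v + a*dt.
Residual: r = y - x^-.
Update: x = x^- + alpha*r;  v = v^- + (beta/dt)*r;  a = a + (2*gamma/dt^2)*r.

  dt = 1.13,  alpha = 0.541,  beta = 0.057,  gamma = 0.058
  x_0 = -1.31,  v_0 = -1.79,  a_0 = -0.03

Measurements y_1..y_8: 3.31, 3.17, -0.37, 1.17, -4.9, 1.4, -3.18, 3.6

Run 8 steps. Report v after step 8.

step 1: x_pred=-3.3519  r=6.6619  x^+=0.2522  v^+=-1.4879  a^+=0.5752
step 2: x_pred=-1.0618  r=4.2318  x^+=1.2276  v^+=-0.6244  a^+=0.9596
step 3: x_pred=1.1347  r=-1.5047  x^+=0.3206  v^+=0.3841  a^+=0.8229
step 4: x_pred=1.2800  r=-0.1100  x^+=1.2205  v^+=1.3084  a^+=0.8129
step 5: x_pred=3.2181  r=-8.1181  x^+=-1.1738  v^+=1.8176  a^+=0.0755
step 6: x_pred=0.9282  r=0.4718  x^+=1.1835  v^+=1.9266  a^+=0.1183
step 7: x_pred=3.4361  r=-6.6161  x^+=-0.1432  v^+=1.7266  a^+=-0.4827
step 8: x_pred=1.4997  r=2.1003  x^+=2.6360  v^+=1.2871  a^+=-0.2919

v_post = 1.2871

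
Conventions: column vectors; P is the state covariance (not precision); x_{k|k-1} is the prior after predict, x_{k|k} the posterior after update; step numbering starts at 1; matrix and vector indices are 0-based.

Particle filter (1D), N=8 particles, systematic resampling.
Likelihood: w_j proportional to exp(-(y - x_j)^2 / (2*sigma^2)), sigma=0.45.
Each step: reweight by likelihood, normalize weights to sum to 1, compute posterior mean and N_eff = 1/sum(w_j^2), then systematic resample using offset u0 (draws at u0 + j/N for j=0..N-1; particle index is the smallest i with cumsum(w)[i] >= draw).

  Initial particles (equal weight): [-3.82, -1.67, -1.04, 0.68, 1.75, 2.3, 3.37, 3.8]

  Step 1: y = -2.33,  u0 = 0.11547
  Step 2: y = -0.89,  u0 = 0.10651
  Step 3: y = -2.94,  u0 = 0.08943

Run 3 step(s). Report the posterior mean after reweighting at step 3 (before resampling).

step 1: w=[0.0115, 0.9431, 0.0454, 0.0000, 0.0000, 0.0000, 0.0000, 0.0000]  mean=-1.6661  Neff=1.1216  idx=[1, 1, 1, 1, 1, 1, 1, 2]
step 2: w=[0.0889, 0.0889, 0.0889, 0.0889, 0.0889, 0.0889, 0.0889, 0.3777]  mean=-1.4320  Neff=5.0507  idx=[1, 2, 4, 5, 6, 7, 7, 7]
step 3: w=[0.1991, 0.1991, 0.1991, 0.1991, 0.1991, 0.0014, 0.0014, 0.0014]  mean=-1.6673  Neff=5.0432  idx=[0, 1, 1, 2, 2, 3, 4, 4]

post_mean = -1.6673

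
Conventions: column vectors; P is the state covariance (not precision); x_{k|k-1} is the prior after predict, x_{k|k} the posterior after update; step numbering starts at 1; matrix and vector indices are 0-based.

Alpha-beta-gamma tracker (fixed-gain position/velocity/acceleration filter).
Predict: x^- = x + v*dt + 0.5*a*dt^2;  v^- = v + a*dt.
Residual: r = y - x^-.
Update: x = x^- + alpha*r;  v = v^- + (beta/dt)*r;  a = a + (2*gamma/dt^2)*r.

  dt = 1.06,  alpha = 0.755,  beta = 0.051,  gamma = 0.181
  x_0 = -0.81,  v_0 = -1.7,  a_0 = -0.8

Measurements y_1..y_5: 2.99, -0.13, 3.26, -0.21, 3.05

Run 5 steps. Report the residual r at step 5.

resid = -1.3138

step 1: x_pred=-3.0614  r=6.0514  x^+=1.5074  v^+=-2.2568  a^+=1.1496
step 2: x_pred=-0.2390  r=0.1090  x^+=-0.1567  v^+=-1.0330  a^+=1.1848
step 3: x_pred=-0.5861  r=3.8461  x^+=2.3177  v^+=0.4079  a^+=2.4239
step 4: x_pred=4.1118  r=-4.3218  x^+=0.8489  v^+=2.7693  a^+=1.0315
step 5: x_pred=4.3638  r=-1.3138  x^+=3.3719  v^+=3.7994  a^+=0.6082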